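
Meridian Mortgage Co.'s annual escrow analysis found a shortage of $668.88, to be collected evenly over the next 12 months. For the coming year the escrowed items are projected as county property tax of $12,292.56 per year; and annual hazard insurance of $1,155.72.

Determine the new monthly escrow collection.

$1,176.43

County property tax = $12,292.56 annually
Hazard insurance = $1,155.72 annually
Annual escrow total = $13,448.28
Monthly escrow = $13,448.28 / 12 = $1,120.69
Shortage per month = $668.88 / 12 = $55.74
New monthly escrow = $1,120.69 + $55.74 = $1,176.43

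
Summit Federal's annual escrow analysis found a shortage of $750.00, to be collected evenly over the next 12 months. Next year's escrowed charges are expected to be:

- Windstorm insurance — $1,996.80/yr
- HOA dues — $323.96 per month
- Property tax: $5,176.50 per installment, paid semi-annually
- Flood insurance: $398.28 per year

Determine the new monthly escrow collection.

Windstorm insurance: $1,996.80 annually
HOA dues: $323.96 × 12 = $3,887.52 annually
Property tax: $5,176.50 × 2 = $10,353.00 annually
Flood insurance: $398.28 annually
Total per year = $16,635.60
Base monthly escrow = $16,635.60 / 12 = $1,386.30
Monthly shortage recovery: $750.00 ÷ 12 = $62.50
New monthly escrow = $1,386.30 + $62.50 = $1,448.80

$1,448.80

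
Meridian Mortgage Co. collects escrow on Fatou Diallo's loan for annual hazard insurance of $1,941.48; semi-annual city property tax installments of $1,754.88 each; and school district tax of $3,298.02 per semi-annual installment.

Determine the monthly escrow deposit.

$1,003.94

Hazard insurance: $1,941.48/yr
City property tax: $1,754.88 × 2 = $3,509.76/yr
School district tax: $3,298.02 × 2 = $6,596.04/yr
Combined annual = $12,047.28
Base monthly escrow = $12,047.28 ÷ 12 = $1,003.94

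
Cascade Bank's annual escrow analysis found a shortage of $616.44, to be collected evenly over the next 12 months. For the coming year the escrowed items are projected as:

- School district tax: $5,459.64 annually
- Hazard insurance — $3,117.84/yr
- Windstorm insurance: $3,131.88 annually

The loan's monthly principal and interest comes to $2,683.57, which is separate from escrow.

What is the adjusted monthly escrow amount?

School district tax = $5,459.64
Hazard insurance = $3,117.84
Windstorm insurance = $3,131.88
Combined annual = $5,459.64 + $3,117.84 + $3,131.88 = $11,709.36
Per month = $11,709.36 ÷ 12 = $975.78
Shortage spread = $616.44 ÷ 12 = $51.37/mo
New monthly escrow = $975.78 + $51.37 = $1,027.15

$1,027.15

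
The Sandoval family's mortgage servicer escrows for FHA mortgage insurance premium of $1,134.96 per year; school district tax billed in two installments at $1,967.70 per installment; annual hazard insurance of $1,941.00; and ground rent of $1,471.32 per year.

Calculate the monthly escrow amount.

FHA mortgage insurance premium — $1,134.96
School district tax — $1,967.70 × 2 = $3,935.40
Hazard insurance — $1,941.00
Ground rent — $1,471.32
Total annual escrow = $1,134.96 + $3,935.40 + $1,941.00 + $1,471.32 = $8,482.68
Monthly = $8,482.68 ÷ 12 = $706.89

$706.89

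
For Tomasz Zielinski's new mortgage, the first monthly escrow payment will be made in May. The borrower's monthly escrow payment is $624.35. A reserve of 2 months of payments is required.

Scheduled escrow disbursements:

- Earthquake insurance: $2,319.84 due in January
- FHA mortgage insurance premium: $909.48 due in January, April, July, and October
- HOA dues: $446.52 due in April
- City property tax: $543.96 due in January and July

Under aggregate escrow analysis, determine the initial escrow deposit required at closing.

$1,765.75

Cushion = 2 × $624.35 = $1,248.70
Trial balance (start $0, +$624.35 each month, − disbursements):
  May: +$624.35 → $624.35
  Jun: +$624.35 → $1,248.70
  Jul: +$624.35 − $1,453.44 → $419.61
  Aug: +$624.35 → $1,043.96
  Sep: +$624.35 → $1,668.31
  Oct: +$624.35 − $909.48 → $1,383.18
  Nov: +$624.35 → $2,007.53
  Dec: +$624.35 → $2,631.88
  Jan: +$624.35 − $3,773.28 → -$517.05
  Feb: +$624.35 → $107.30
  Mar: +$624.35 → $731.65
  Apr: +$624.35 − $1,356.00 → $0.00
Lowest trial balance = -$517.05 (Jan)
Initial deposit = cushion − low point = $1,248.70 − (-$517.05) = $1,765.75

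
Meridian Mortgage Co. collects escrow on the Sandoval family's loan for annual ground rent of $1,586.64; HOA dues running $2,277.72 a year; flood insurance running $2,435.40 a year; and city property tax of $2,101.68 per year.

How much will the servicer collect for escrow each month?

$700.12

Ground rent = $1,586.64/yr
HOA dues = $2,277.72/yr
Flood insurance = $2,435.40/yr
City property tax = $2,101.68/yr
Combined annual = $1,586.64 + $2,277.72 + $2,435.40 + $2,101.68 = $8,401.44
Per month = $8,401.44 / 12 = $700.12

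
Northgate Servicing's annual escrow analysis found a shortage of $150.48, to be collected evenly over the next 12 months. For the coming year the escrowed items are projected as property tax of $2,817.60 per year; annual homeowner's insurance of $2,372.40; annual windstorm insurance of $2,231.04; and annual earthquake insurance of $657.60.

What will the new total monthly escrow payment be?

Property tax — $2,817.60 annually
Homeowner's insurance — $2,372.40 annually
Windstorm insurance — $2,231.04 annually
Earthquake insurance — $657.60 annually
Combined annual = $8,078.64
Base monthly escrow = $8,078.64 / 12 = $673.22
Shortage per month = $150.48 ÷ 12 = $12.54
New monthly escrow = $673.22 + $12.54 = $685.76

$685.76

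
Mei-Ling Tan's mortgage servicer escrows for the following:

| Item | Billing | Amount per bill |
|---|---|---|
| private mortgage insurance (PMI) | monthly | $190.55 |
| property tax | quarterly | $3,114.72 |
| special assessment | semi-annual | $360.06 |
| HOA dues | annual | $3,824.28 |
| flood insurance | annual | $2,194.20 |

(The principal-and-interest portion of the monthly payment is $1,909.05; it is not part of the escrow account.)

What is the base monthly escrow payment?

Private mortgage insurance (PMI) = $190.55 × 12 = $2,286.60/yr
Property tax = $3,114.72 × 4 = $12,458.88/yr
Special assessment = $360.06 × 2 = $720.12/yr
HOA dues = $3,824.28/yr
Flood insurance = $2,194.20/yr
Total annual escrow = $2,286.60 + $12,458.88 + $720.12 + $3,824.28 + $2,194.20 = $21,484.08
Per month = $21,484.08 ÷ 12 = $1,790.34

$1,790.34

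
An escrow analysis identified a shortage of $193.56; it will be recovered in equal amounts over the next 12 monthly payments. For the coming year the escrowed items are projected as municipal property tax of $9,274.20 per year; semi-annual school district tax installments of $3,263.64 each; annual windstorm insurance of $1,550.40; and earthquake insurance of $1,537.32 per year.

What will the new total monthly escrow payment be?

$1,590.23

Municipal property tax: $9,274.20 annually
School district tax: $3,263.64 × 2 = $6,527.28 annually
Windstorm insurance: $1,550.40 annually
Earthquake insurance: $1,537.32 annually
Total per year = $9,274.20 + $6,527.28 + $1,550.40 + $1,537.32 = $18,889.20
Base monthly escrow = $18,889.20 / 12 = $1,574.10
Shortage per month = $193.56 ÷ 12 = $16.13
Adjusted monthly = $1,574.10 + $16.13 = $1,590.23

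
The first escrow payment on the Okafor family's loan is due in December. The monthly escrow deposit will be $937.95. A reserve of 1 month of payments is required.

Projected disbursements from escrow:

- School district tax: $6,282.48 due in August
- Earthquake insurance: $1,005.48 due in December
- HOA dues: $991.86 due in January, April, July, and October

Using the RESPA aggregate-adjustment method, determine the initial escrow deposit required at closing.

$2,759.94

Cushion = 1 × $937.95 = $937.95
Trial balance (start $0, +$937.95 each month, − disbursements):
  Dec: +$937.95 − $1,005.48 → -$67.53
  Jan: +$937.95 − $991.86 → -$121.44
  Feb: +$937.95 → $816.51
  Mar: +$937.95 → $1,754.46
  Apr: +$937.95 − $991.86 → $1,700.55
  May: +$937.95 → $2,638.50
  Jun: +$937.95 → $3,576.45
  Jul: +$937.95 − $991.86 → $3,522.54
  Aug: +$937.95 − $6,282.48 → -$1,821.99
  Sep: +$937.95 → -$884.04
  Oct: +$937.95 − $991.86 → -$937.95
  Nov: +$937.95 → $0.00
Lowest trial balance = -$1,821.99 (Aug)
Initial deposit = cushion − low point = $937.95 − (-$1,821.99) = $2,759.94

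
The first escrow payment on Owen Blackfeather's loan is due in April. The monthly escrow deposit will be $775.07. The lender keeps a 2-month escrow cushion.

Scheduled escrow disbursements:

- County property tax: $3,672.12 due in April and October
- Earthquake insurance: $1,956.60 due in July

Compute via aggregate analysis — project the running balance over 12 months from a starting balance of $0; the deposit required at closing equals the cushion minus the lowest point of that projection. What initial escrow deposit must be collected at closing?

Cushion = 2 × $775.07 = $1,550.14
Trial balance (start $0, +$775.07 each month, − disbursements):
  Apr: +$775.07 − $3,672.12 → -$2,897.05
  May: +$775.07 → -$2,121.98
  Jun: +$775.07 → -$1,346.91
  Jul: +$775.07 − $1,956.60 → -$2,528.44
  Aug: +$775.07 → -$1,753.37
  Sep: +$775.07 → -$978.30
  Oct: +$775.07 − $3,672.12 → -$3,875.35
  Nov: +$775.07 → -$3,100.28
  Dec: +$775.07 → -$2,325.21
  Jan: +$775.07 → -$1,550.14
  Feb: +$775.07 → -$775.07
  Mar: +$775.07 → $0.00
Lowest trial balance = -$3,875.35 (Oct)
Initial deposit = cushion − low point = $1,550.14 − (-$3,875.35) = $5,425.49

$5,425.49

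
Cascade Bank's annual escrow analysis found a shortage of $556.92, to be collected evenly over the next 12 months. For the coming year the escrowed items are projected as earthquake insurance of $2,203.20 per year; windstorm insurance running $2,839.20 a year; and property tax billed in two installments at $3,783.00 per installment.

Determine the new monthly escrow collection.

Earthquake insurance = $2,203.20 per year
Windstorm insurance = $2,839.20 per year
Property tax = $3,783.00 × 2 = $7,566.00 per year
Yearly total = $2,203.20 + $2,839.20 + $7,566.00 = $12,608.40
Monthly escrow = $12,608.40 / 12 = $1,050.70
Monthly shortage recovery: $556.92 / 12 = $46.41
New monthly escrow = $1,050.70 + $46.41 = $1,097.11

$1,097.11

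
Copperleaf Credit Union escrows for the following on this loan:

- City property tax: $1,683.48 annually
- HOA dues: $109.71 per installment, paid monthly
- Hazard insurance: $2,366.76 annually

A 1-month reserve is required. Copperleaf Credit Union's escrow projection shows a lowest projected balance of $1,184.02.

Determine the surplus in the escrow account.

$736.79

City property tax — $1,683.48 annually
HOA dues — $109.71 × 12 = $1,316.52 annually
Hazard insurance — $2,366.76 annually
Total per year = $5,366.76
Monthly = $5,366.76 ÷ 12 = $447.23
Cushion = 1 × $447.23 = $447.23
Excess over cushion: $1,184.02 − $447.23 = $736.79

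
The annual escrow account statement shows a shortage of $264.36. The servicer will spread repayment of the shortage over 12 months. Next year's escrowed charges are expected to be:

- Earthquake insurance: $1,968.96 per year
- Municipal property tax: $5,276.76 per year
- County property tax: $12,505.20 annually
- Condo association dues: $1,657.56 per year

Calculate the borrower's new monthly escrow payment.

Earthquake insurance — $1,968.96
Municipal property tax — $5,276.76
County property tax — $12,505.20
Condo association dues — $1,657.56
Annual escrow total = $21,408.48
Per month = $21,408.48 ÷ 12 = $1,784.04
Shortage per month = $264.36 ÷ 12 = $22.03
Adjusted monthly = $1,784.04 + $22.03 = $1,806.07

$1,806.07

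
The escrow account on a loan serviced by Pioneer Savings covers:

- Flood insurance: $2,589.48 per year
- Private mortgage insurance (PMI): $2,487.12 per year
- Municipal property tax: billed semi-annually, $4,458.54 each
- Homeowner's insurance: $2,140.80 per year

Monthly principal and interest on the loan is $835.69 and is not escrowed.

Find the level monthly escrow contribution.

$1,344.54

Flood insurance — $2,589.48
Private mortgage insurance (PMI) — $2,487.12
Municipal property tax — $4,458.54 × 2 = $8,917.08
Homeowner's insurance — $2,140.80
Annual escrow total = $16,134.48
Base monthly escrow = $16,134.48 / 12 = $1,344.54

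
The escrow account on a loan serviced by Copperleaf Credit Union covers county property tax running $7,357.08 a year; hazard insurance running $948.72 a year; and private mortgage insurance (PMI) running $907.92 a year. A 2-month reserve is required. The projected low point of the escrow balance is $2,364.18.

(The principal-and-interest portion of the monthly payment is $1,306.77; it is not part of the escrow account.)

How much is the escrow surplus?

County property tax — $7,357.08 per year
Hazard insurance — $948.72 per year
Private mortgage insurance (PMI) — $907.92 per year
Annual escrow total = $7,357.08 + $948.72 + $907.92 = $9,213.72
Per month = $9,213.72 / 12 = $767.81
Required reserve = 2 × $767.81 = $1,535.62
Surplus = $2,364.18 − $1,535.62 = $828.56

$828.56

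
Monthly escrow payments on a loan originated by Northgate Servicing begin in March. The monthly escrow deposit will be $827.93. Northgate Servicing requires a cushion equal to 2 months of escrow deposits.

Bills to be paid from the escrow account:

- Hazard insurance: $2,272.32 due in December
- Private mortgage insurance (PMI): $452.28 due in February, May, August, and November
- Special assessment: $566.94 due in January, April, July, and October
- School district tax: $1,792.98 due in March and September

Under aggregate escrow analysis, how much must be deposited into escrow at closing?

$2,620.91

Cushion = 2 × $827.93 = $1,655.86
Trial balance (start $0, +$827.93 each month, − disbursements):
  Mar: +$827.93 − $1,792.98 → -$965.05
  Apr: +$827.93 − $566.94 → -$704.06
  May: +$827.93 − $452.28 → -$328.41
  Jun: +$827.93 → $499.52
  Jul: +$827.93 − $566.94 → $760.51
  Aug: +$827.93 − $452.28 → $1,136.16
  Sep: +$827.93 − $1,792.98 → $171.11
  Oct: +$827.93 − $566.94 → $432.10
  Nov: +$827.93 − $452.28 → $807.75
  Dec: +$827.93 − $2,272.32 → -$636.64
  Jan: +$827.93 − $566.94 → -$375.65
  Feb: +$827.93 − $452.28 → $0.00
Lowest trial balance = -$965.05 (Mar)
Initial deposit = cushion − low point = $1,655.86 − (-$965.05) = $2,620.91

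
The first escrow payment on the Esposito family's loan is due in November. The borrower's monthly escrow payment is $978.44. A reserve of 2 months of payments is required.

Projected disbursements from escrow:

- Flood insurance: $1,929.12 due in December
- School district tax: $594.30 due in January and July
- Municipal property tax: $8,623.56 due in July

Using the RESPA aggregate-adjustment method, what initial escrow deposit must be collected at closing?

Cushion = 2 × $978.44 = $1,956.88
Trial balance (start $0, +$978.44 each month, − disbursements):
  Nov: +$978.44 → $978.44
  Dec: +$978.44 − $1,929.12 → $27.76
  Jan: +$978.44 − $594.30 → $411.90
  Feb: +$978.44 → $1,390.34
  Mar: +$978.44 → $2,368.78
  Apr: +$978.44 → $3,347.22
  May: +$978.44 → $4,325.66
  Jun: +$978.44 → $5,304.10
  Jul: +$978.44 − $9,217.86 → -$2,935.32
  Aug: +$978.44 → -$1,956.88
  Sep: +$978.44 → -$978.44
  Oct: +$978.44 → $0.00
Lowest trial balance = -$2,935.32 (Jul)
Initial deposit = cushion − low point = $1,956.88 − (-$2,935.32) = $4,892.20

$4,892.20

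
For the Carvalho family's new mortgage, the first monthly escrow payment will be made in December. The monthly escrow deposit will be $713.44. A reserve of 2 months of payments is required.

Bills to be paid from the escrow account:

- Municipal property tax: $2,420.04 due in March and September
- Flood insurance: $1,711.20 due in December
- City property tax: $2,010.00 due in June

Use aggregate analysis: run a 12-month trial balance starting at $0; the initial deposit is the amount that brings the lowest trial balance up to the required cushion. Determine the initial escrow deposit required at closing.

Cushion = 2 × $713.44 = $1,426.88
Trial balance (start $0, +$713.44 each month, − disbursements):
  Dec: +$713.44 − $1,711.20 → -$997.76
  Jan: +$713.44 → -$284.32
  Feb: +$713.44 → $429.12
  Mar: +$713.44 − $2,420.04 → -$1,277.48
  Apr: +$713.44 → -$564.04
  May: +$713.44 → $149.40
  Jun: +$713.44 − $2,010.00 → -$1,147.16
  Jul: +$713.44 → -$433.72
  Aug: +$713.44 → $279.72
  Sep: +$713.44 − $2,420.04 → -$1,426.88
  Oct: +$713.44 → -$713.44
  Nov: +$713.44 → $0.00
Lowest trial balance = -$1,426.88 (Sep)
Initial deposit = cushion − low point = $1,426.88 − (-$1,426.88) = $2,853.76

$2,853.76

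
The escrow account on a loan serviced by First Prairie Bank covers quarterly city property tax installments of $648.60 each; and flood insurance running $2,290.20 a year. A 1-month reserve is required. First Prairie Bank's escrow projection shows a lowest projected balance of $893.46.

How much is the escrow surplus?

City property tax = $648.60 × 4 = $2,594.40 per year
Flood insurance = $2,290.20 per year
Total annual escrow = $4,884.60
Per month = $4,884.60 / 12 = $407.05
Cushion = 1 × $407.05 = $407.05
Surplus = $893.46 − $407.05 = $486.41

$486.41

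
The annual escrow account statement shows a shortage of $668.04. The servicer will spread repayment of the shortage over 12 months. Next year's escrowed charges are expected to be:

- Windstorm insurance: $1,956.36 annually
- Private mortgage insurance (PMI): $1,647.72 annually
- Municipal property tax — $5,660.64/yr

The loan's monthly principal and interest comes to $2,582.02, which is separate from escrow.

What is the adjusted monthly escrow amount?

$827.73

Windstorm insurance: $1,956.36 per year
Private mortgage insurance (PMI): $1,647.72 per year
Municipal property tax: $5,660.64 per year
Yearly total = $9,264.72
Monthly escrow = $9,264.72 ÷ 12 = $772.06
Shortage spread = $668.04 / 12 = $55.67/mo
New monthly escrow = $772.06 + $55.67 = $827.73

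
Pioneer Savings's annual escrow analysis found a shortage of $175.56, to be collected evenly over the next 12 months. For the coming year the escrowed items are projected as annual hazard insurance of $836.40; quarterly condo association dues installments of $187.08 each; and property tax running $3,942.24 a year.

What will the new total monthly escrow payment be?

$475.21

Hazard insurance — $836.40
Condo association dues — $187.08 × 4 = $748.32
Property tax — $3,942.24
Total per year = $5,526.96
Per month = $5,526.96 ÷ 12 = $460.58
Monthly shortage recovery: $175.56 ÷ 12 = $14.63
Adjusted monthly = $460.58 + $14.63 = $475.21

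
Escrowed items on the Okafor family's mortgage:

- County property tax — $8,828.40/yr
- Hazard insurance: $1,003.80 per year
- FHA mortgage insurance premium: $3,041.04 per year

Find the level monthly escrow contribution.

$1,072.77

County property tax: $8,828.40 per year
Hazard insurance: $1,003.80 per year
FHA mortgage insurance premium: $3,041.04 per year
Total per year = $8,828.40 + $1,003.80 + $3,041.04 = $12,873.24
Base monthly escrow = $12,873.24 / 12 = $1,072.77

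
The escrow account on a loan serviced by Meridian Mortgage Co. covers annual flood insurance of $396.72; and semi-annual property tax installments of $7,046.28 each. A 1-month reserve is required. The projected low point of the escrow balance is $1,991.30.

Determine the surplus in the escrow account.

$783.86

Flood insurance = $396.72 annually
Property tax = $7,046.28 × 2 = $14,092.56 annually
Yearly total = $396.72 + $14,092.56 = $14,489.28
Base monthly escrow = $14,489.28 / 12 = $1,207.44
Required cushion = 1 × $1,207.44 = $1,207.44
Excess over cushion: $1,991.30 − $1,207.44 = $783.86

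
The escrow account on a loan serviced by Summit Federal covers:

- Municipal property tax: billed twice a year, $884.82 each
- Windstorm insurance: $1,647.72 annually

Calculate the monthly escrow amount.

$284.78

Municipal property tax — $884.82 × 2 = $1,769.64/yr
Windstorm insurance — $1,647.72/yr
Total annual escrow = $1,769.64 + $1,647.72 = $3,417.36
Monthly = $3,417.36 ÷ 12 = $284.78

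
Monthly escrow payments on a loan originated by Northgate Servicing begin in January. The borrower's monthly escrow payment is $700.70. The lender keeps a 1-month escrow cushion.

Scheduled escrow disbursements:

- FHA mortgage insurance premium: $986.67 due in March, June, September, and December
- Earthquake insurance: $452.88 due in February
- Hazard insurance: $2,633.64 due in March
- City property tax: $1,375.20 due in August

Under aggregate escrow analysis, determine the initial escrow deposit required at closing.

$2,671.79

Cushion = 1 × $700.70 = $700.70
Trial balance (start $0, +$700.70 each month, − disbursements):
  Jan: +$700.70 → $700.70
  Feb: +$700.70 − $452.88 → $948.52
  Mar: +$700.70 − $3,620.31 → -$1,971.09
  Apr: +$700.70 → -$1,270.39
  May: +$700.70 → -$569.69
  Jun: +$700.70 − $986.67 → -$855.66
  Jul: +$700.70 → -$154.96
  Aug: +$700.70 − $1,375.20 → -$829.46
  Sep: +$700.70 − $986.67 → -$1,115.43
  Oct: +$700.70 → -$414.73
  Nov: +$700.70 → $285.97
  Dec: +$700.70 − $986.67 → $0.00
Lowest trial balance = -$1,971.09 (Mar)
Initial deposit = cushion − low point = $700.70 − (-$1,971.09) = $2,671.79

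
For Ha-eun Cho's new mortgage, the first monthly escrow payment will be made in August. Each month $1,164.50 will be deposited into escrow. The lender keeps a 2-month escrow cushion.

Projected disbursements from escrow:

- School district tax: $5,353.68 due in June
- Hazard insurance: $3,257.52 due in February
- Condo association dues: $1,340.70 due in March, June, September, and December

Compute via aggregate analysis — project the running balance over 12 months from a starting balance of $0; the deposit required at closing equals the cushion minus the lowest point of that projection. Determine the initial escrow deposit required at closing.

Cushion = 2 × $1,164.50 = $2,329.00
Trial balance (start $0, +$1,164.50 each month, − disbursements):
  Aug: +$1,164.50 → $1,164.50
  Sep: +$1,164.50 − $1,340.70 → $988.30
  Oct: +$1,164.50 → $2,152.80
  Nov: +$1,164.50 → $3,317.30
  Dec: +$1,164.50 − $1,340.70 → $3,141.10
  Jan: +$1,164.50 → $4,305.60
  Feb: +$1,164.50 − $3,257.52 → $2,212.58
  Mar: +$1,164.50 − $1,340.70 → $2,036.38
  Apr: +$1,164.50 → $3,200.88
  May: +$1,164.50 → $4,365.38
  Jun: +$1,164.50 − $6,694.38 → -$1,164.50
  Jul: +$1,164.50 → $0.00
Lowest trial balance = -$1,164.50 (Jun)
Initial deposit = cushion − low point = $2,329.00 − (-$1,164.50) = $3,493.50

$3,493.50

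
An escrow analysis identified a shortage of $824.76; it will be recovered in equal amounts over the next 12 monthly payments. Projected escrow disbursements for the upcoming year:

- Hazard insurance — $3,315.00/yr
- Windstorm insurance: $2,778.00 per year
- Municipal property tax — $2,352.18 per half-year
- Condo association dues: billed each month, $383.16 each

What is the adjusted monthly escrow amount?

Hazard insurance: $3,315.00 annually
Windstorm insurance: $2,778.00 annually
Municipal property tax: $2,352.18 × 2 = $4,704.36 annually
Condo association dues: $383.16 × 12 = $4,597.92 annually
Total annual escrow = $3,315.00 + $2,778.00 + $4,704.36 + $4,597.92 = $15,395.28
Monthly = $15,395.28 / 12 = $1,282.94
Shortage per month = $824.76 / 12 = $68.73
New monthly escrow = $1,282.94 + $68.73 = $1,351.67

$1,351.67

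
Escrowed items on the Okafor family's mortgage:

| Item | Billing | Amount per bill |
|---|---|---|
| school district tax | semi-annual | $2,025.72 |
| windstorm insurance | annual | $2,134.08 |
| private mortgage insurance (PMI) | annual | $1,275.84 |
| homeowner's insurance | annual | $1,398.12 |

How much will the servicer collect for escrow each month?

$738.29

School district tax = $2,025.72 × 2 = $4,051.44/yr
Windstorm insurance = $2,134.08/yr
Private mortgage insurance (PMI) = $1,275.84/yr
Homeowner's insurance = $1,398.12/yr
Yearly total = $4,051.44 + $2,134.08 + $1,275.84 + $1,398.12 = $8,859.48
Per month = $8,859.48 / 12 = $738.29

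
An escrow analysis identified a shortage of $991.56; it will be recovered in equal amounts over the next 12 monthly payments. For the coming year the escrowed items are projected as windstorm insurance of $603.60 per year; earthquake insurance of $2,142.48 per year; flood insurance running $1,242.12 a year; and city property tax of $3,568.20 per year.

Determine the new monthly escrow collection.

$712.33

Windstorm insurance = $603.60/yr
Earthquake insurance = $2,142.48/yr
Flood insurance = $1,242.12/yr
City property tax = $3,568.20/yr
Annual escrow total = $7,556.40
Monthly escrow = $7,556.40 ÷ 12 = $629.70
Monthly shortage recovery: $991.56 ÷ 12 = $82.63
Adjusted monthly = $629.70 + $82.63 = $712.33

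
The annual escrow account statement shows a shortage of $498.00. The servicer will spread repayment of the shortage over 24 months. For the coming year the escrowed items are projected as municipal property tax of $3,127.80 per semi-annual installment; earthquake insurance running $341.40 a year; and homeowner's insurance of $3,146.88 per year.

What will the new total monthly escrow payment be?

$832.74

Municipal property tax — $3,127.80 × 2 = $6,255.60 annually
Earthquake insurance — $341.40 annually
Homeowner's insurance — $3,146.88 annually
Total annual escrow = $6,255.60 + $341.40 + $3,146.88 = $9,743.88
Per month = $9,743.88 ÷ 12 = $811.99
Monthly shortage recovery: $498.00 ÷ 24 = $20.75
New monthly escrow = $811.99 + $20.75 = $832.74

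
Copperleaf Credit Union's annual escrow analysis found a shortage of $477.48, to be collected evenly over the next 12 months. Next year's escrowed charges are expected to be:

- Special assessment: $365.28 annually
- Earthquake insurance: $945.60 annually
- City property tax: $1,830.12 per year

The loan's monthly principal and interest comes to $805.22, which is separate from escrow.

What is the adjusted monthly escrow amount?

$301.54

Special assessment: $365.28
Earthquake insurance: $945.60
City property tax: $1,830.12
Yearly total = $3,141.00
Per month = $3,141.00 / 12 = $261.75
Monthly shortage recovery: $477.48 ÷ 12 = $39.79
Adjusted monthly = $261.75 + $39.79 = $301.54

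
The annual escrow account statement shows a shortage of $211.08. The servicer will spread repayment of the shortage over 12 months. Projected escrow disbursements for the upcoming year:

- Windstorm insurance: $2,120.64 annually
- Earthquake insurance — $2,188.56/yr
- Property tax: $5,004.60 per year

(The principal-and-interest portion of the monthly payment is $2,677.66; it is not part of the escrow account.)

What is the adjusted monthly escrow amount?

Windstorm insurance — $2,120.64 per year
Earthquake insurance — $2,188.56 per year
Property tax — $5,004.60 per year
Yearly total = $2,120.64 + $2,188.56 + $5,004.60 = $9,313.80
Monthly = $9,313.80 ÷ 12 = $776.15
Monthly shortage recovery: $211.08 / 12 = $17.59
Adjusted monthly = $776.15 + $17.59 = $793.74

$793.74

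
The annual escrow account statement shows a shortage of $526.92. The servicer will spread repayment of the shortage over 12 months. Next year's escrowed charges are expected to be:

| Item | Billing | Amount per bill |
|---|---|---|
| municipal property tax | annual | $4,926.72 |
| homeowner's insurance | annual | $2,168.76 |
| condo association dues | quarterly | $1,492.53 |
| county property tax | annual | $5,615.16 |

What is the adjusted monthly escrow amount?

Municipal property tax = $4,926.72 annually
Homeowner's insurance = $2,168.76 annually
Condo association dues = $1,492.53 × 4 = $5,970.12 annually
County property tax = $5,615.16 annually
Combined annual = $4,926.72 + $2,168.76 + $5,970.12 + $5,615.16 = $18,680.76
Base monthly escrow = $18,680.76 ÷ 12 = $1,556.73
Monthly shortage recovery: $526.92 ÷ 12 = $43.91
Adjusted monthly = $1,556.73 + $43.91 = $1,600.64

$1,600.64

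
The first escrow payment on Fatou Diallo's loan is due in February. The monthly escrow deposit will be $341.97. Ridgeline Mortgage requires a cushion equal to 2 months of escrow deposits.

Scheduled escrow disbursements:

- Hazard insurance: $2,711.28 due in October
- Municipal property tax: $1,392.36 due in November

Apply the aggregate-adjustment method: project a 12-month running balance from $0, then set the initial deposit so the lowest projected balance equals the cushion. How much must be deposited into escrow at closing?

Cushion = 2 × $341.97 = $683.94
Trial balance (start $0, +$341.97 each month, − disbursements):
  Feb: +$341.97 → $341.97
  Mar: +$341.97 → $683.94
  Apr: +$341.97 → $1,025.91
  May: +$341.97 → $1,367.88
  Jun: +$341.97 → $1,709.85
  Jul: +$341.97 → $2,051.82
  Aug: +$341.97 → $2,393.79
  Sep: +$341.97 → $2,735.76
  Oct: +$341.97 − $2,711.28 → $366.45
  Nov: +$341.97 − $1,392.36 → -$683.94
  Dec: +$341.97 → -$341.97
  Jan: +$341.97 → $0.00
Lowest trial balance = -$683.94 (Nov)
Initial deposit = cushion − low point = $683.94 − (-$683.94) = $1,367.88

$1,367.88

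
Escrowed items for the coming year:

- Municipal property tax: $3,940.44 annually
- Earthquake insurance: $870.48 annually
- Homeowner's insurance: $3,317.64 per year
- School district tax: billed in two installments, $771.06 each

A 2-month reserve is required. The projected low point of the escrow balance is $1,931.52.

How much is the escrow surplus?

Municipal property tax: $3,940.44/yr
Earthquake insurance: $870.48/yr
Homeowner's insurance: $3,317.64/yr
School district tax: $771.06 × 2 = $1,542.12/yr
Total per year = $9,670.68
Monthly escrow = $9,670.68 / 12 = $805.89
Required reserve = 2 × $805.89 = $1,611.78
Surplus = $1,931.52 − $1,611.78 = $319.74

$319.74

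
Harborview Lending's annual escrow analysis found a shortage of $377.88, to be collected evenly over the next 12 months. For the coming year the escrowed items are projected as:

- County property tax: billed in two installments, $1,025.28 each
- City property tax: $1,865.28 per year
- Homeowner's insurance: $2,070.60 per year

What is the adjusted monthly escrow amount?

$530.36

County property tax — $1,025.28 × 2 = $2,050.56 annually
City property tax — $1,865.28 annually
Homeowner's insurance — $2,070.60 annually
Total per year = $2,050.56 + $1,865.28 + $2,070.60 = $5,986.44
Base monthly escrow = $5,986.44 ÷ 12 = $498.87
Shortage per month = $377.88 ÷ 12 = $31.49
New monthly escrow = $498.87 + $31.49 = $530.36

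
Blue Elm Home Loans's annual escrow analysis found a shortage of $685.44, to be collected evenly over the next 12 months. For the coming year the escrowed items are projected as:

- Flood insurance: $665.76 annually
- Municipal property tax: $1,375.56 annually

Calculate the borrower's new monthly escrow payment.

Flood insurance = $665.76 annually
Municipal property tax = $1,375.56 annually
Yearly total = $665.76 + $1,375.56 = $2,041.32
Monthly = $2,041.32 ÷ 12 = $170.11
Monthly shortage recovery: $685.44 ÷ 12 = $57.12
New monthly escrow = $170.11 + $57.12 = $227.23

$227.23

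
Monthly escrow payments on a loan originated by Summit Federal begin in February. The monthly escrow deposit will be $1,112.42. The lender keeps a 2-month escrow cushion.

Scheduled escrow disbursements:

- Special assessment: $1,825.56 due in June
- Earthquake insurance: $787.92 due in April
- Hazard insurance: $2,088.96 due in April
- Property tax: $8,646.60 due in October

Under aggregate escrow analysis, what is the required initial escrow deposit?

Cushion = 2 × $1,112.42 = $2,224.84
Trial balance (start $0, +$1,112.42 each month, − disbursements):
  Feb: +$1,112.42 → $1,112.42
  Mar: +$1,112.42 → $2,224.84
  Apr: +$1,112.42 − $2,876.88 → $460.38
  May: +$1,112.42 → $1,572.80
  Jun: +$1,112.42 − $1,825.56 → $859.66
  Jul: +$1,112.42 → $1,972.08
  Aug: +$1,112.42 → $3,084.50
  Sep: +$1,112.42 → $4,196.92
  Oct: +$1,112.42 − $8,646.60 → -$3,337.26
  Nov: +$1,112.42 → -$2,224.84
  Dec: +$1,112.42 → -$1,112.42
  Jan: +$1,112.42 → $0.00
Lowest trial balance = -$3,337.26 (Oct)
Initial deposit = cushion − low point = $2,224.84 − (-$3,337.26) = $5,562.10

$5,562.10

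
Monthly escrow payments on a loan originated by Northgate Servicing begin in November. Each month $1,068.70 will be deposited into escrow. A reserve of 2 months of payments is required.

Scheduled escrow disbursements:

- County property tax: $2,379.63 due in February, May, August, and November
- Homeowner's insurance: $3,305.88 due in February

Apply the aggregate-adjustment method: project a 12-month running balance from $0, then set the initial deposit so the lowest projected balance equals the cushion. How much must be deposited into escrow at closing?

$5,927.74

Cushion = 2 × $1,068.70 = $2,137.40
Trial balance (start $0, +$1,068.70 each month, − disbursements):
  Nov: +$1,068.70 − $2,379.63 → -$1,310.93
  Dec: +$1,068.70 → -$242.23
  Jan: +$1,068.70 → $826.47
  Feb: +$1,068.70 − $5,685.51 → -$3,790.34
  Mar: +$1,068.70 → -$2,721.64
  Apr: +$1,068.70 → -$1,652.94
  May: +$1,068.70 − $2,379.63 → -$2,963.87
  Jun: +$1,068.70 → -$1,895.17
  Jul: +$1,068.70 → -$826.47
  Aug: +$1,068.70 − $2,379.63 → -$2,137.40
  Sep: +$1,068.70 → -$1,068.70
  Oct: +$1,068.70 → $0.00
Lowest trial balance = -$3,790.34 (Feb)
Initial deposit = cushion − low point = $2,137.40 − (-$3,790.34) = $5,927.74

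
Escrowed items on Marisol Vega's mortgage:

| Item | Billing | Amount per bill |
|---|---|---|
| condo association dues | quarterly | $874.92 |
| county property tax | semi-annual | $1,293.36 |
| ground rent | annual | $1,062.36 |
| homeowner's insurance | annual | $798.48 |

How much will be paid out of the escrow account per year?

$7,947.24

Condo association dues = $874.92 × 4 = $3,499.68 per year
County property tax = $1,293.36 × 2 = $2,586.72 per year
Ground rent = $1,062.36 per year
Homeowner's insurance = $798.48 per year
Yearly total = $7,947.24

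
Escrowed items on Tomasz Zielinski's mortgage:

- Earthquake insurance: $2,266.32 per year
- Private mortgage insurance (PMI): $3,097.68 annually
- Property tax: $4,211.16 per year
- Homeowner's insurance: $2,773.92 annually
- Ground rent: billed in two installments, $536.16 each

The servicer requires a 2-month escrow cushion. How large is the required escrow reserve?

$2,236.90

Earthquake insurance: $2,266.32 annually
Private mortgage insurance (PMI): $3,097.68 annually
Property tax: $4,211.16 annually
Homeowner's insurance: $2,773.92 annually
Ground rent: $536.16 × 2 = $1,072.32 annually
Annual escrow total = $2,266.32 + $3,097.68 + $4,211.16 + $2,773.92 + $1,072.32 = $13,421.40
Per month = $13,421.40 / 12 = $1,118.45
Required cushion = 2 × $1,118.45 = $2,236.90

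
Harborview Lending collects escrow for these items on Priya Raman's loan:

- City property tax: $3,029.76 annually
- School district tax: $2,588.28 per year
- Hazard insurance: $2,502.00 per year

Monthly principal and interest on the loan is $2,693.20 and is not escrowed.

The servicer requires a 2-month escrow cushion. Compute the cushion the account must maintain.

City property tax: $3,029.76 annually
School district tax: $2,588.28 annually
Hazard insurance: $2,502.00 annually
Total annual escrow = $3,029.76 + $2,588.28 + $2,502.00 = $8,120.04
Monthly = $8,120.04 ÷ 12 = $676.67
Reserve = 2 × $676.67 = $1,353.34

$1,353.34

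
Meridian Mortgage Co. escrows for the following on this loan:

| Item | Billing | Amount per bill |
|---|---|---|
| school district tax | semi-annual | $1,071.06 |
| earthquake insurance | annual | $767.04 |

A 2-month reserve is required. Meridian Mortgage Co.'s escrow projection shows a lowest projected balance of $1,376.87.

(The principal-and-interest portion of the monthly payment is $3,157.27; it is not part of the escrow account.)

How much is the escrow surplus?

$892.01

School district tax — $1,071.06 × 2 = $2,142.12
Earthquake insurance — $767.04
Total per year = $2,909.16
Per month = $2,909.16 ÷ 12 = $242.43
Cushion = 2 × $242.43 = $484.86
Surplus = $1,376.87 − $484.86 = $892.01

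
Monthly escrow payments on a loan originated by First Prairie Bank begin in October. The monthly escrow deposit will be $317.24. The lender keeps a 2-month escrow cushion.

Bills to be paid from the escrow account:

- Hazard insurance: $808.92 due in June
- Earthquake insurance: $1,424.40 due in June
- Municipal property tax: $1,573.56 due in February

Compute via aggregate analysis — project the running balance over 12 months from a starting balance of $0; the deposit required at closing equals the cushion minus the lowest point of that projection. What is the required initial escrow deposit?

Cushion = 2 × $317.24 = $634.48
Trial balance (start $0, +$317.24 each month, − disbursements):
  Oct: +$317.24 → $317.24
  Nov: +$317.24 → $634.48
  Dec: +$317.24 → $951.72
  Jan: +$317.24 → $1,268.96
  Feb: +$317.24 − $1,573.56 → $12.64
  Mar: +$317.24 → $329.88
  Apr: +$317.24 → $647.12
  May: +$317.24 → $964.36
  Jun: +$317.24 − $2,233.32 → -$951.72
  Jul: +$317.24 → -$634.48
  Aug: +$317.24 → -$317.24
  Sep: +$317.24 → $0.00
Lowest trial balance = -$951.72 (Jun)
Initial deposit = cushion − low point = $634.48 − (-$951.72) = $1,586.20

$1,586.20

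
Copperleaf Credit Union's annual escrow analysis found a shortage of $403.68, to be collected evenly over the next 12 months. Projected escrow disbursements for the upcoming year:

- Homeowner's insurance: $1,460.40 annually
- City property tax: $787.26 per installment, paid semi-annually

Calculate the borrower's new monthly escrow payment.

Homeowner's insurance = $1,460.40/yr
City property tax = $787.26 × 2 = $1,574.52/yr
Annual escrow total = $3,034.92
Monthly escrow = $3,034.92 ÷ 12 = $252.91
Shortage per month = $403.68 / 12 = $33.64
Adjusted monthly = $252.91 + $33.64 = $286.55

$286.55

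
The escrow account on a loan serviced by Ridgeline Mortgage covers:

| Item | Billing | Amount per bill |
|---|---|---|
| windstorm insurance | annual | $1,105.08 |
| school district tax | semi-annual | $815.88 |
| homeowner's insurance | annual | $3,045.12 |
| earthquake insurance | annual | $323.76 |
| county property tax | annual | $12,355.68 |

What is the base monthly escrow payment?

Windstorm insurance — $1,105.08 per year
School district tax — $815.88 × 2 = $1,631.76 per year
Homeowner's insurance — $3,045.12 per year
Earthquake insurance — $323.76 per year
County property tax — $12,355.68 per year
Total per year = $18,461.40
Monthly = $18,461.40 ÷ 12 = $1,538.45

$1,538.45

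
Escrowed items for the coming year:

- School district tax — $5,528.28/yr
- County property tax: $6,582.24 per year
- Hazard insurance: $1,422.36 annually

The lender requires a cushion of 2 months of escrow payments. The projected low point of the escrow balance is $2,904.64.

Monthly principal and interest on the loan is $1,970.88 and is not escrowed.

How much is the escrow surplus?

School district tax: $5,528.28
County property tax: $6,582.24
Hazard insurance: $1,422.36
Combined annual = $5,528.28 + $6,582.24 + $1,422.36 = $13,532.88
Monthly = $13,532.88 / 12 = $1,127.74
Required reserve = 2 × $1,127.74 = $2,255.48
Surplus = $2,904.64 − $2,255.48 = $649.16

$649.16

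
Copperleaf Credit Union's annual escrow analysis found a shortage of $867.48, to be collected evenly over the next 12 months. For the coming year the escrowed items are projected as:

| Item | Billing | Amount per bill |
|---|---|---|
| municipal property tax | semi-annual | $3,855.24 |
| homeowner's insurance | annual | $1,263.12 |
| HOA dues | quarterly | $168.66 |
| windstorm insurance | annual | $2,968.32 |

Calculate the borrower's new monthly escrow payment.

Municipal property tax = $3,855.24 × 2 = $7,710.48 per year
Homeowner's insurance = $1,263.12 per year
HOA dues = $168.66 × 4 = $674.64 per year
Windstorm insurance = $2,968.32 per year
Combined annual = $7,710.48 + $1,263.12 + $674.64 + $2,968.32 = $12,616.56
Monthly escrow = $12,616.56 / 12 = $1,051.38
Shortage per month = $867.48 ÷ 12 = $72.29
New monthly escrow = $1,051.38 + $72.29 = $1,123.67

$1,123.67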